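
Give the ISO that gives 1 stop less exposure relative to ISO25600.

ISO: 25600 → 12800 — 1 stop lower (darker).

ISO 12800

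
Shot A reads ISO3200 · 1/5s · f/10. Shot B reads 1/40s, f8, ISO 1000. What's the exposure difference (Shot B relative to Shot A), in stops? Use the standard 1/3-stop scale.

4 stops darker

Aperture: f/10 → f/9 → f/8 — 2/3 stop larger aperture (brighter).
Shutter speed: 1/5 → 1/6 → 1/8 → 1/10 → 1/13 → 1/15 → 1/20 → 1/25 → 1/30 → 1/40 — 3 stops shorter (darker).
ISO: 3200 → 2500 → 2000 → 1600 → 1250 → 1000 — 1 2/3 stops lower (darker).
Net: +2/3 −3 −1 2/3 = −4 stops.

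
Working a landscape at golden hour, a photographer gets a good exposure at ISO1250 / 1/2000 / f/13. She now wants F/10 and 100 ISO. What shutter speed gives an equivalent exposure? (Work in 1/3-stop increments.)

Aperture: f/13 → f/11 → f/10 — 2/3 stop wider (brighter).
ISO: 1250 → 1000 → 800 → 640 → 500 → 400 → 320 → 250 → 200 → 160 → 125 → 100 — 3 2/3 stops lower (darker).
Net change so far: 3 stops darker. Offset with the shutter speed: 1/2000 → 1/1600 → 1/1250 → 1/1000 → 1/800 → 1/640 → 1/500 → 1/400 → 1/320 → 1/250.

1/250s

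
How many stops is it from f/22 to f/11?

f/22 → f/16 → f/11 — count the steps: 2 stops.

2 stops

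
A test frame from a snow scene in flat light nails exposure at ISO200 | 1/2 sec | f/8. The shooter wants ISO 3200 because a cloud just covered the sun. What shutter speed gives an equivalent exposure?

ISO: 200 → 400 → 800 → 1600 → 3200 — 4 stops higher (brighter).
Need 4 stops darker from the shutter speed: 1/2 → 1/4 → 1/8 → 1/15 → 1/30.

1/30s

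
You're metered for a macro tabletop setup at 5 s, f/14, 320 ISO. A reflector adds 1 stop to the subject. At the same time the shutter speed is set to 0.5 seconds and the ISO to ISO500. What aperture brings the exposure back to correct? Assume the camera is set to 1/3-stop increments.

Scene light: 1 stop brighter.
Shutter speed: 5 → 4 → 3.2 → 2.5 → 2 → 1.6 → 1.3 → 1 → 0.8 → 0.6 → 0.5 — 3 1/3 stops shorter (darker).
ISO: 320 → 400 → 500 — 2/3 stop raised (brighter).
Net so far: 1 2/3 stops darker. Aperture: f/14 → f/13 → f/11 → f/10 → f/9 → f/8.

f/8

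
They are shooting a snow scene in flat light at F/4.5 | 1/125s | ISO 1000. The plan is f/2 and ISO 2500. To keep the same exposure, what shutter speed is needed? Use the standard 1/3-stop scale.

1/1600s

Aperture: f/4.5 → f/4 → f/3.5 → f/3.2 → f/2.8 → f/2.5 → f/2.2 → f/2 — 2 1/3 stops wider (brighter).
ISO: 1000 → 1250 → 1600 → 2000 → 2500 — 1 1/3 stops raised (brighter).
Net change so far: 3 2/3 stops brighter. Offset with the shutter speed: 1/125 → 1/160 → 1/200 → 1/250 → 1/320 → 1/400 → 1/500 → 1/640 → 1/800 → 1/1000 → 1/1250 → 1/1600.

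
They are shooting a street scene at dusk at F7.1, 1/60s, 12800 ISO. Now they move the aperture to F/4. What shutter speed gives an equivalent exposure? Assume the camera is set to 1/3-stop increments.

Aperture: f/7.1 → f/6.3 → f/5.6 → f/5 → f/4.5 → f/4 — 1 2/3 stops wider (brighter).
Need 1 2/3 stops darker from the shutter speed: 1/60 → 1/80 → 1/100 → 1/125 → 1/160 → 1/200.

1/200s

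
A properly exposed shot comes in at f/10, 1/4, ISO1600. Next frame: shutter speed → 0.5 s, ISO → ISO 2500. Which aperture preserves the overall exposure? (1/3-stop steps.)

Shutter speed: 1/4 → 0.3 → 0.4 → 0.5 — 1 stop slower (brighter).
ISO: 1600 → 2000 → 2500 — 2/3 stop raised (brighter).
Net change so far: 1 2/3 stops brighter. Offset with the aperture: f/10 → f/11 → f/13 → f/14 → f/16 → f/18.

f/18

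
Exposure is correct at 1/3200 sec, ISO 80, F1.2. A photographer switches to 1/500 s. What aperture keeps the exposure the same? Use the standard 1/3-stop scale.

f/3.2

Shutter speed: 1/3200 → 1/2500 → 1/2000 → 1/1600 → 1/1250 → 1/1000 → 1/800 → 1/640 → 1/500 — 2 2/3 stops slower (brighter).
Need 2 2/3 stops darker from the aperture: f/1.2 → f/1.4 → f/1.6 → f/1.8 → f/2 → f/2.2 → f/2.5 → f/2.8 → f/3.2.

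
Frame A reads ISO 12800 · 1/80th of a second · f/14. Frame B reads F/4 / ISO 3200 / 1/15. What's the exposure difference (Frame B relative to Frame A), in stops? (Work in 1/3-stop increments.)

Aperture: f/14 → f/13 → f/11 → f/10 → f/9 → f/8 → f/7.1 → f/6.3 → f/5.6 → f/5 → f/4.5 → f/4 — 3 2/3 stops opened up (brighter).
Shutter speed: 1/80 → 1/60 → 1/50 → 1/40 → 1/30 → 1/25 → 1/20 → 1/15 — 2 1/3 stops longer (brighter).
ISO: 12800 → 10000 → 8000 → 6400 → 5000 → 4000 → 3200 — 2 stops dropped (darker).
Net: +3 2/3 +2 1/3 −2 = +4 stops.

4 stops brighter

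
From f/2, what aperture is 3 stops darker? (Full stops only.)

Aperture: f/2 → f/2.8 → f/4 → f/5.6 — 3 stops narrower (darker).

f/5.6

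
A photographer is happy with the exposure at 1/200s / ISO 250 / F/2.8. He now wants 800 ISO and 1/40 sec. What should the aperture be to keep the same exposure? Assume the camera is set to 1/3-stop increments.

ISO: 250 → 320 → 400 → 500 → 640 → 800 — 1 2/3 stops raised (brighter).
Shutter speed: 1/200 → 1/160 → 1/125 → 1/100 → 1/80 → 1/60 → 1/50 → 1/40 — 2 1/3 stops longer (brighter).
Net change so far: 4 stops brighter. Offset with the aperture: f/2.8 → f/3.2 → f/3.5 → f/4 → f/4.5 → f/5 → f/5.6 → f/6.3 → f/7.1 → f/8 → f/9 → f/10 → f/11.

f/11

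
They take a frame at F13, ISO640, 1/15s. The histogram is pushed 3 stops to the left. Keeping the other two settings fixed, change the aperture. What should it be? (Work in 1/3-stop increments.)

Underexposed by 3 stops → need 3 stops brighter.
Aperture: f/13 → f/11 → f/10 → f/9 → f/8 → f/7.1 → f/6.3 → f/5.6 → f/5 → f/4.5.

f/4.5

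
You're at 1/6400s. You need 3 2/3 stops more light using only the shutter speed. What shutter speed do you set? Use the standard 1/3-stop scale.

Shutter speed: 1/6400 → 1/5000 → 1/4000 → 1/3200 → 1/2500 → 1/2000 → 1/1600 → 1/1250 → 1/1000 → 1/800 → 1/640 → 1/500 — 3 2/3 stops slower (brighter).

1/500s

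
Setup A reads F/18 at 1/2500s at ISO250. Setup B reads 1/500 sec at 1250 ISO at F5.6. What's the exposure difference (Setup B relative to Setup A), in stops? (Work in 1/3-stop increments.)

8 stops brighter

Aperture: f/18 → f/16 → f/14 → f/13 → f/11 → f/10 → f/9 → f/8 → f/7.1 → f/6.3 → f/5.6 — 3 1/3 stops larger aperture (brighter).
Shutter speed: 1/2500 → 1/2000 → 1/1600 → 1/1250 → 1/1000 → 1/800 → 1/640 → 1/500 — 2 1/3 stops longer (brighter).
ISO: 250 → 320 → 400 → 500 → 640 → 800 → 1000 → 1250 — 2 1/3 stops raised (brighter).
Net: +3 1/3 +2 1/3 +2 1/3 = +8 stops.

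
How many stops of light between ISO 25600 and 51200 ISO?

1 stop

25600 → 51200 — count the steps: 1 stop.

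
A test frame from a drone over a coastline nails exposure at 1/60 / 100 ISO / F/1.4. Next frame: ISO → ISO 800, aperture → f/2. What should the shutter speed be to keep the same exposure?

1/250s

ISO: 100 → 200 → 400 → 800 — 3 stops higher (brighter).
Aperture: f/1.4 → f/2 — 1 stop stopped down (darker).
Net change so far: 2 stops brighter. Offset with the shutter speed: 1/60 → 1/125 → 1/250.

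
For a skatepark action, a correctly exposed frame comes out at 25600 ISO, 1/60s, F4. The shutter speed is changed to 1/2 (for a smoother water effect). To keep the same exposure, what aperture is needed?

Shutter speed: 1/60 → 1/30 → 1/15 → 1/8 → 1/4 → 1/2 — 5 stops longer (brighter).
Need 5 stops darker from the aperture: f/4 → f/5.6 → f/8 → f/11 → f/16 → f/22.

f/22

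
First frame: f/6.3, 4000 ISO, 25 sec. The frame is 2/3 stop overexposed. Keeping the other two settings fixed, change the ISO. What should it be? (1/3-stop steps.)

ISO 2500

Overexposed by 2/3 stop → need 2/3 stop darker.
ISO: 4000 → 3200 → 2500.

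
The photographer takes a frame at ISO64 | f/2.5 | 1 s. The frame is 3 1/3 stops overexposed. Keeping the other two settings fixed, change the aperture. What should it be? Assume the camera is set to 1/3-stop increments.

f/8

Overexposed by 3 1/3 stops → need 3 1/3 stops darker.
Aperture: f/2.5 → f/2.8 → f/3.2 → f/3.5 → f/4 → f/4.5 → f/5 → f/5.6 → f/6.3 → f/7.1 → f/8.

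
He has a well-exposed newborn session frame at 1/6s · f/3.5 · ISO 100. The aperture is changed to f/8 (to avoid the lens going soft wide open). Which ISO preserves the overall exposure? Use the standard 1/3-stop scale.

ISO 500

Aperture: f/3.5 → f/4 → f/4.5 → f/5 → f/5.6 → f/6.3 → f/7.1 → f/8 — 2 1/3 stops narrower (darker).
Need 2 1/3 stops brighter from the ISO: 100 → 125 → 160 → 200 → 250 → 320 → 400 → 500.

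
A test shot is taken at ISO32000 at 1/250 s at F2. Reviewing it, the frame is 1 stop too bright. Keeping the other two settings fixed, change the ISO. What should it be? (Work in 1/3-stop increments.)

Overexposed by 1 stop → need 1 stop darker.
ISO: 32000 → 25600 → 20000 → 16000.

ISO 16000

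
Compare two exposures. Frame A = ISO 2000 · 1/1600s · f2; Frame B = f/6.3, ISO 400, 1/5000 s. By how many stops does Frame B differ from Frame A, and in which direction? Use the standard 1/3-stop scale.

Aperture: f/2 → f/2.2 → f/2.5 → f/2.8 → f/3.2 → f/3.5 → f/4 → f/4.5 → f/5 → f/5.6 → f/6.3 — 3 1/3 stops smaller aperture (darker).
Shutter speed: 1/1600 → 1/2000 → 1/2500 → 1/3200 → 1/4000 → 1/5000 — 1 2/3 stops shorter (darker).
ISO: 2000 → 1600 → 1250 → 1000 → 800 → 640 → 500 → 400 — 2 1/3 stops dropped (darker).
Net: −3 1/3 −1 2/3 −2 1/3 = −7 1/3 stops.

7 1/3 stops darker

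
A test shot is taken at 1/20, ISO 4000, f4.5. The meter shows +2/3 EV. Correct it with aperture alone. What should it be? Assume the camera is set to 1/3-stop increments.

Overexposed by 2/3 stop → need 2/3 stop darker.
Aperture: f/4.5 → f/5 → f/5.6.

f/5.6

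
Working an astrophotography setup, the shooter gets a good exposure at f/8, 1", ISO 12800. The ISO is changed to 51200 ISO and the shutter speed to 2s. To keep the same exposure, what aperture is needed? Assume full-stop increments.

f/22

ISO: 12800 → 25600 → 51200 — 2 stops higher (brighter).
Shutter speed: 1 → 2 — 1 stop longer (brighter).
Net change so far: 3 stops brighter. Offset with the aperture: f/8 → f/11 → f/16 → f/22.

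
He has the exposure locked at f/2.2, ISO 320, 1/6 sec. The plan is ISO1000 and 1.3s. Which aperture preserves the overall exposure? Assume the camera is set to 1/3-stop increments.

f/11

ISO: 320 → 400 → 500 → 640 → 800 → 1000 — 1 2/3 stops higher (brighter).
Shutter speed: 1/6 → 1/5 → 1/4 → 0.3 → 0.4 → 0.5 → 0.6 → 0.8 → 1 → 1.3 — 3 stops longer (brighter).
Net change so far: 4 2/3 stops brighter. Offset with the aperture: f/2.2 → f/2.5 → f/2.8 → f/3.2 → f/3.5 → f/4 → f/4.5 → f/5 → f/5.6 → f/6.3 → f/7.1 → f/8 → f/9 → f/10 → f/11.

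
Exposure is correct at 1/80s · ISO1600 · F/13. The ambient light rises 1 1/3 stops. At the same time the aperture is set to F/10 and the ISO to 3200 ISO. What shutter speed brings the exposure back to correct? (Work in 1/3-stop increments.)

Scene light: 1 1/3 stops brighter.
Aperture: f/13 → f/11 → f/10 — 2/3 stop wider (brighter).
ISO: 1600 → 2000 → 2500 → 3200 — 1 stop raised (brighter).
Net so far: 3 stops brighter. Shutter speed: 1/80 → 1/100 → 1/125 → 1/160 → 1/200 → 1/250 → 1/320 → 1/400 → 1/500 → 1/640.

1/640s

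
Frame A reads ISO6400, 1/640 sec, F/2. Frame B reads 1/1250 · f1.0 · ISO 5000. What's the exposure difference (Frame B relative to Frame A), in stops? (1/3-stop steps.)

Aperture: f/2 → f/1.8 → f/1.6 → f/1.4 → f/1.2 → f/1.1 → f/1.0 — 2 stops larger aperture (brighter).
Shutter speed: 1/640 → 1/800 → 1/1000 → 1/1250 — 1 stop faster (darker).
ISO: 6400 → 5000 — 1/3 stop dropped (darker).
Net: +2 −1 −1/3 = +2/3 stops.

2/3 stop brighter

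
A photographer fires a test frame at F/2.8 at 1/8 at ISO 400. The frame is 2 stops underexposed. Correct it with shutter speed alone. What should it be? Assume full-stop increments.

Underexposed by 2 stops → need 2 stops brighter.
Shutter speed: 1/8 → 1/4 → 1/2.

1/2s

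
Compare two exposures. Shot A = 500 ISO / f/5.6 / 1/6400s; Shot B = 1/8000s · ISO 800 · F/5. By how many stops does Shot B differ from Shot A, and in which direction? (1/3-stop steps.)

Aperture: f/5.6 → f/5 — 1/3 stop wider (brighter).
Shutter speed: 1/6400 → 1/8000 — 1/3 stop faster (darker).
ISO: 500 → 640 → 800 — 2/3 stop raised (brighter).
Net: +1/3 −1/3 +2/3 = +2/3 stops.

2/3 stop brighter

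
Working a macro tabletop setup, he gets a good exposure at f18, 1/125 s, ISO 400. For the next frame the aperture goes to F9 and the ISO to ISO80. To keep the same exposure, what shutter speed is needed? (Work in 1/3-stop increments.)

Aperture: f/18 → f/16 → f/14 → f/13 → f/11 → f/10 → f/9 — 2 stops wider (brighter).
ISO: 400 → 320 → 250 → 200 → 160 → 125 → 100 → 80 — 2 1/3 stops lower (darker).
Net change so far: 1/3 stop darker. Offset with the shutter speed: 1/125 → 1/100.

1/100s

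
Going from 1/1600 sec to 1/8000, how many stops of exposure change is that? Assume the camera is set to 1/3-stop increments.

2 1/3 stops

1/1600 → 1/2000 → 1/2500 → 1/3200 → 1/4000 → 1/5000 → 1/6400 → 1/8000 — count the steps: 7 third-stops = 2 1/3 stops.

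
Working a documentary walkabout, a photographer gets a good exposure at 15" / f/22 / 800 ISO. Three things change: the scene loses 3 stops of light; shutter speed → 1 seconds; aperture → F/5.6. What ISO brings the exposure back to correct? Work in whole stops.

ISO 6400

Scene light: 3 stops darker.
Shutter speed: 15 → 8 → 4 → 2 → 1 — 4 stops faster (darker).
Aperture: f/22 → f/16 → f/11 → f/8 → f/5.6 — 4 stops larger aperture (brighter).
Net so far: 3 stops darker. ISO: 800 → 1600 → 3200 → 6400.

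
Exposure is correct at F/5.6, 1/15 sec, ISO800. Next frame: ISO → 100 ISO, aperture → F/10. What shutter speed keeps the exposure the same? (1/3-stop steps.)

ISO: 800 → 640 → 500 → 400 → 320 → 250 → 200 → 160 → 125 → 100 — 3 stops dropped (darker).
Aperture: f/5.6 → f/6.3 → f/7.1 → f/8 → f/9 → f/10 — 1 2/3 stops stopped down (darker).
Net change so far: 4 2/3 stops darker. Offset with the shutter speed: 1/15 → 1/13 → 1/10 → 1/8 → 1/6 → 1/5 → 1/4 → 0.3 → 0.4 → 0.5 → 0.6 → 0.8 → 1 → 1.3 → 1.6.

1.6 s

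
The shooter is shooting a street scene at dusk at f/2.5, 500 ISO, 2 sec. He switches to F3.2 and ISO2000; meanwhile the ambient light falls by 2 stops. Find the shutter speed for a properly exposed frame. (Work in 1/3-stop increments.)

Scene light: 2 stops darker.
Aperture: f/2.5 → f/2.8 → f/3.2 — 2/3 stop narrower (darker).
ISO: 500 → 640 → 800 → 1000 → 1250 → 1600 → 2000 — 2 stops higher (brighter).
Net so far: 2/3 stop darker. Shutter speed: 2 → 2.5 → 3.2.

3.2 s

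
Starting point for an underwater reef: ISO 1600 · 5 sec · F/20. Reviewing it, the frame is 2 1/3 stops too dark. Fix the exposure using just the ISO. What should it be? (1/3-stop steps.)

ISO 8000

Underexposed by 2 1/3 stops → need 2 1/3 stops brighter.
ISO: 1600 → 2000 → 2500 → 3200 → 4000 → 5000 → 6400 → 8000.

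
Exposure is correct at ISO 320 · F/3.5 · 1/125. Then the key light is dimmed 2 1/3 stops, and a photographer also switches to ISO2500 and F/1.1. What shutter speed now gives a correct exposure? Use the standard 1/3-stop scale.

Scene light: 2 1/3 stops darker.
ISO: 320 → 400 → 500 → 640 → 800 → 1000 → 1250 → 1600 → 2000 → 2500 — 3 stops raised (brighter).
Aperture: f/3.5 → f/3.2 → f/2.8 → f/2.5 → f/2.2 → f/2 → f/1.8 → f/1.6 → f/1.4 → f/1.2 → f/1.1 — 3 1/3 stops larger aperture (brighter).
Net so far: 4 stops brighter. Shutter speed: 1/125 → 1/160 → 1/200 → 1/250 → 1/320 → 1/400 → 1/500 → 1/640 → 1/800 → 1/1000 → 1/1250 → 1/1600 → 1/2000.

1/2000s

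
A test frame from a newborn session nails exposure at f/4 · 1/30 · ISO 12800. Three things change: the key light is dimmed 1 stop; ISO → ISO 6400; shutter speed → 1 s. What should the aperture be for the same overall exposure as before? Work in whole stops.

f/11

Scene light: 1 stop darker.
ISO: 12800 → 6400 — 1 stop lower (darker).
Shutter speed: 1/30 → 1/15 → 1/8 → 1/4 → 1/2 → 1 — 5 stops longer (brighter).
Net so far: 3 stops brighter. Aperture: f/4 → f/5.6 → f/8 → f/11.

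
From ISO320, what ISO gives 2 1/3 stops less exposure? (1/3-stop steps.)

ISO 64

ISO: 320 → 250 → 200 → 160 → 125 → 100 → 80 → 64 — 2 1/3 stops lower (darker).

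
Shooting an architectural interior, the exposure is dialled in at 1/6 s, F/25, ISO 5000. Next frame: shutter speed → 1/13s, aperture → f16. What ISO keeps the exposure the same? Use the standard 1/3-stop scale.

ISO 4000

Shutter speed: 1/6 → 1/8 → 1/10 → 1/13 — 1 stop faster (darker).
Aperture: f/25 → f/22 → f/20 → f/18 → f/16 — 1 1/3 stops opened up (brighter).
Net change so far: 1/3 stop brighter. Offset with the ISO: 5000 → 4000.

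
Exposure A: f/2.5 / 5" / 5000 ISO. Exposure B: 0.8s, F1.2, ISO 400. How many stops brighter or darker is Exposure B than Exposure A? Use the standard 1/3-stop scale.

Aperture: f/2.5 → f/2.2 → f/2 → f/1.8 → f/1.6 → f/1.4 → f/1.2 — 2 stops opened up (brighter).
Shutter speed: 5 → 4 → 3.2 → 2.5 → 2 → 1.6 → 1.3 → 1 → 0.8 — 2 2/3 stops faster (darker).
ISO: 5000 → 4000 → 3200 → 2500 → 2000 → 1600 → 1250 → 1000 → 800 → 640 → 500 → 400 — 3 2/3 stops dropped (darker).
Net: +2 −2 2/3 −3 2/3 = −4 1/3 stops.

4 1/3 stops darker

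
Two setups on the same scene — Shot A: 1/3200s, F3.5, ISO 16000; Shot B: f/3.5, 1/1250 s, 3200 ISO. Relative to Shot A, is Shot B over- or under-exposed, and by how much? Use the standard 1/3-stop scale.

1 stop darker

Aperture: unchanged.
Shutter speed: 1/3200 → 1/2500 → 1/2000 → 1/1600 → 1/1250 — 1 1/3 stops longer (brighter).
ISO: 16000 → 12800 → 10000 → 8000 → 6400 → 5000 → 4000 → 3200 — 2 1/3 stops dropped (darker).
Net: +1 1/3 −2 1/3 = −1 stop.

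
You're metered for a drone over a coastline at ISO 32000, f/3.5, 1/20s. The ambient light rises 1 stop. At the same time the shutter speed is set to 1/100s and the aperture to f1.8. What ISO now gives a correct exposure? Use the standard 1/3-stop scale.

ISO 20000

Scene light: 1 stop brighter.
Shutter speed: 1/20 → 1/25 → 1/30 → 1/40 → 1/50 → 1/60 → 1/80 → 1/100 — 2 1/3 stops shorter (darker).
Aperture: f/3.5 → f/3.2 → f/2.8 → f/2.5 → f/2.2 → f/2 → f/1.8 — 2 stops wider (brighter).
Net so far: 2/3 stop brighter. ISO: 32000 → 25600 → 20000.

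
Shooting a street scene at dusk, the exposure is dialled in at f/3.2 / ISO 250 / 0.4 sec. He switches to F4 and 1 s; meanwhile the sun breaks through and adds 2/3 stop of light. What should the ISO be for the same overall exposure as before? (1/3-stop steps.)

Scene light: 2/3 stop brighter.
Aperture: f/3.2 → f/3.5 → f/4 — 2/3 stop smaller aperture (darker).
Shutter speed: 0.4 → 0.5 → 0.6 → 0.8 → 1 — 1 1/3 stops slower (brighter).
Net so far: 1 1/3 stops brighter. ISO: 250 → 200 → 160 → 125 → 100.

ISO 100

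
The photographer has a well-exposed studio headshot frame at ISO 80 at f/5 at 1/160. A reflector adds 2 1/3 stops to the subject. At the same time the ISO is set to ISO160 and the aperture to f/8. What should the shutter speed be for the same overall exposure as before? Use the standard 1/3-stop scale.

Scene light: 2 1/3 stops brighter.
ISO: 80 → 100 → 125 → 160 — 1 stop higher (brighter).
Aperture: f/5 → f/5.6 → f/6.3 → f/7.1 → f/8 — 1 1/3 stops stopped down (darker).
Net so far: 2 stops brighter. Shutter speed: 1/160 → 1/200 → 1/250 → 1/320 → 1/400 → 1/500 → 1/640.

1/640s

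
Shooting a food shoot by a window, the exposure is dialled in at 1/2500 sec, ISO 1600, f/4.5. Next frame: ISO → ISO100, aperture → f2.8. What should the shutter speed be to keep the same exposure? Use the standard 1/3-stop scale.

1/400s

ISO: 1600 → 1250 → 1000 → 800 → 640 → 500 → 400 → 320 → 250 → 200 → 160 → 125 → 100 — 4 stops lower (darker).
Aperture: f/4.5 → f/4 → f/3.5 → f/3.2 → f/2.8 — 1 1/3 stops opened up (brighter).
Net change so far: 2 2/3 stops darker. Offset with the shutter speed: 1/2500 → 1/2000 → 1/1600 → 1/1250 → 1/1000 → 1/800 → 1/640 → 1/500 → 1/400.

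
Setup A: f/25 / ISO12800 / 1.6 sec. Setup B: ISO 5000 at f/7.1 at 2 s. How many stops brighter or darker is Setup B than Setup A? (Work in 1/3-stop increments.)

Aperture: f/25 → f/22 → f/20 → f/18 → f/16 → f/14 → f/13 → f/11 → f/10 → f/9 → f/8 → f/7.1 — 3 2/3 stops opened up (brighter).
Shutter speed: 1.6 → 2 — 1/3 stop slower (brighter).
ISO: 12800 → 10000 → 8000 → 6400 → 5000 — 1 1/3 stops dropped (darker).
Net: +3 2/3 +1/3 −1 1/3 = +2 2/3 stops.

2 2/3 stops brighter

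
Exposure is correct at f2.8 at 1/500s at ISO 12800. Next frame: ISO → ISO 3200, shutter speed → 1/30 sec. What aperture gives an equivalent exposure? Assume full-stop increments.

ISO: 12800 → 6400 → 3200 — 2 stops dropped (darker).
Shutter speed: 1/500 → 1/250 → 1/125 → 1/60 → 1/30 — 4 stops slower (brighter).
Net change so far: 2 stops brighter. Offset with the aperture: f/2.8 → f/4 → f/5.6.

f/5.6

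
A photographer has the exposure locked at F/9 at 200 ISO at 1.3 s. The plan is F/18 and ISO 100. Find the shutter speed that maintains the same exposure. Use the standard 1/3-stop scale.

10 s

Aperture: f/9 → f/10 → f/11 → f/13 → f/14 → f/16 → f/18 — 2 stops smaller aperture (darker).
ISO: 200 → 160 → 125 → 100 — 1 stop lower (darker).
Net change so far: 3 stops darker. Offset with the shutter speed: 1.3 → 1.6 → 2 → 2.5 → 3.2 → 4 → 5 → 6 → 8 → 10.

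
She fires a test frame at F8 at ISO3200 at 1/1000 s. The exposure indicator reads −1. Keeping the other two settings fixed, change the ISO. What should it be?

Underexposed by 1 stop → need 1 stop brighter.
ISO: 3200 → 6400.

ISO 6400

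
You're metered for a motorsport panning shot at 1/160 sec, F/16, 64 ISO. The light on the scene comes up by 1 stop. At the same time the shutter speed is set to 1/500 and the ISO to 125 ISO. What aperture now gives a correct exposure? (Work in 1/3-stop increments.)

Scene light: 1 stop brighter.
Shutter speed: 1/160 → 1/200 → 1/250 → 1/320 → 1/400 → 1/500 — 1 2/3 stops shorter (darker).
ISO: 64 → 80 → 100 → 125 — 1 stop higher (brighter).
Net so far: 1/3 stop brighter. Aperture: f/16 → f/18.

f/18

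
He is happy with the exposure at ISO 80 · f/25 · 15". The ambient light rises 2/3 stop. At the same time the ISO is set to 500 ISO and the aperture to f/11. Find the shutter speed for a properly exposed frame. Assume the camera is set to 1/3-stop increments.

0.3 s

Scene light: 2/3 stop brighter.
ISO: 80 → 100 → 125 → 160 → 200 → 250 → 320 → 400 → 500 — 2 2/3 stops raised (brighter).
Aperture: f/25 → f/22 → f/20 → f/18 → f/16 → f/14 → f/13 → f/11 — 2 1/3 stops larger aperture (brighter).
Net so far: 5 2/3 stops brighter. Shutter speed: 15 → 13 → 10 → 8 → 6 → 5 → 4 → 3.2 → 2.5 → 2 → 1.6 → 1.3 → 1 → 0.8 → 0.6 → 0.5 → 0.4 → 0.3.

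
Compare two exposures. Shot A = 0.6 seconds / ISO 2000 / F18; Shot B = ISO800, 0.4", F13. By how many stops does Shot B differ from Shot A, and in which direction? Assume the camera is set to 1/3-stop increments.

1 stop darker

Aperture: f/18 → f/16 → f/14 → f/13 — 1 stop larger aperture (brighter).
Shutter speed: 0.6 → 0.5 → 0.4 — 2/3 stop shorter (darker).
ISO: 2000 → 1600 → 1250 → 1000 → 800 — 1 1/3 stops lower (darker).
Net: +1 −2/3 −1 1/3 = −1 stop.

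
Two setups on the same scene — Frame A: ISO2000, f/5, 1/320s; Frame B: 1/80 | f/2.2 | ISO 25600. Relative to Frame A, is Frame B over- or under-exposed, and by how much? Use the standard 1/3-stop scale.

8 stops brighter

Aperture: f/5 → f/4.5 → f/4 → f/3.5 → f/3.2 → f/2.8 → f/2.5 → f/2.2 — 2 1/3 stops wider (brighter).
Shutter speed: 1/320 → 1/250 → 1/200 → 1/160 → 1/125 → 1/100 → 1/80 — 2 stops longer (brighter).
ISO: 2000 → 2500 → 3200 → 4000 → 5000 → 6400 → 8000 → 10000 → 12800 → 16000 → 20000 → 25600 — 3 2/3 stops higher (brighter).
Net: +2 1/3 +2 +3 2/3 = +8 stops.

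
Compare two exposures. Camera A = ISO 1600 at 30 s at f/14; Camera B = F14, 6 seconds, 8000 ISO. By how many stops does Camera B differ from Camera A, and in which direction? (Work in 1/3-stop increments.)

Aperture: unchanged.
Shutter speed: 30 → 25 → 20 → 15 → 13 → 10 → 8 → 6 — 2 1/3 stops shorter (darker).
ISO: 1600 → 2000 → 2500 → 3200 → 4000 → 5000 → 6400 → 8000 — 2 1/3 stops raised (brighter).
Net: −2 1/3 +2 1/3 = 0 stops.

same exposure (0 stops)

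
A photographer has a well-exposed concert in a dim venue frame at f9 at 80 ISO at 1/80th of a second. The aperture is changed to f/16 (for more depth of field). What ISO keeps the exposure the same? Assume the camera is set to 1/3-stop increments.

ISO 250

Aperture: f/9 → f/10 → f/11 → f/13 → f/14 → f/16 — 1 2/3 stops smaller aperture (darker).
Need 1 2/3 stops brighter from the ISO: 80 → 100 → 125 → 160 → 200 → 250.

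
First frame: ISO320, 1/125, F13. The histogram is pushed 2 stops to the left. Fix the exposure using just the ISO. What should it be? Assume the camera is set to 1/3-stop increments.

Underexposed by 2 stops → need 2 stops brighter.
ISO: 320 → 400 → 500 → 640 → 800 → 1000 → 1250.

ISO 1250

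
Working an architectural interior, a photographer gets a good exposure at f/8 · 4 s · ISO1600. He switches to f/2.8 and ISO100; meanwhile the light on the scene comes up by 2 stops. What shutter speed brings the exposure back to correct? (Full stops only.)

2 s

Scene light: 2 stops brighter.
Aperture: f/8 → f/5.6 → f/4 → f/2.8 — 3 stops larger aperture (brighter).
ISO: 1600 → 800 → 400 → 200 → 100 — 4 stops lower (darker).
Net so far: 1 stop brighter. Shutter speed: 4 → 2.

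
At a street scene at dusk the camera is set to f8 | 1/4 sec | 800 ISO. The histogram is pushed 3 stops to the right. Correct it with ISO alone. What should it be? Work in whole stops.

ISO 100

Overexposed by 3 stops → need 3 stops darker.
ISO: 800 → 400 → 200 → 100.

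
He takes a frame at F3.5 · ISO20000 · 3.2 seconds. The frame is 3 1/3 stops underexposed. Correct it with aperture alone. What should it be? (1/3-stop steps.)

Underexposed by 3 1/3 stops → need 3 1/3 stops brighter.
Aperture: f/3.5 → f/3.2 → f/2.8 → f/2.5 → f/2.2 → f/2 → f/1.8 → f/1.6 → f/1.4 → f/1.2 → f/1.1.

f/1.1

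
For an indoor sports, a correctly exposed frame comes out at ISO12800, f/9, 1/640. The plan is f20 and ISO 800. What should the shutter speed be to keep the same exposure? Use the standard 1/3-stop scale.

1/8s

Aperture: f/9 → f/10 → f/11 → f/13 → f/14 → f/16 → f/18 → f/20 — 2 1/3 stops smaller aperture (darker).
ISO: 12800 → 10000 → 8000 → 6400 → 5000 → 4000 → 3200 → 2500 → 2000 → 1600 → 1250 → 1000 → 800 — 4 stops dropped (darker).
Net change so far: 6 1/3 stops darker. Offset with the shutter speed: 1/640 → 1/500 → 1/400 → 1/320 → 1/250 → 1/200 → 1/160 → 1/125 → 1/100 → 1/80 → 1/60 → 1/50 → 1/40 → 1/30 → 1/25 → 1/20 → 1/15 → 1/13 → 1/10 → 1/8.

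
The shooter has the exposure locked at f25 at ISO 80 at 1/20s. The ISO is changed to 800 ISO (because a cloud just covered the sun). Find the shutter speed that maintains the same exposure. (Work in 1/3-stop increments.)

ISO: 80 → 100 → 125 → 160 → 200 → 250 → 320 → 400 → 500 → 640 → 800 — 3 1/3 stops raised (brighter).
Need 3 1/3 stops darker from the shutter speed: 1/20 → 1/25 → 1/30 → 1/40 → 1/50 → 1/60 → 1/80 → 1/100 → 1/125 → 1/160 → 1/200.

1/200s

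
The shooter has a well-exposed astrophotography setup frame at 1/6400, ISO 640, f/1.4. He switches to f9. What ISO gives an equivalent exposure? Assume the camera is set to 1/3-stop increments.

ISO 25600

Aperture: f/1.4 → f/1.6 → f/1.8 → f/2 → f/2.2 → f/2.5 → f/2.8 → f/3.2 → f/3.5 → f/4 → f/4.5 → f/5 → f/5.6 → f/6.3 → f/7.1 → f/8 → f/9 — 5 1/3 stops stopped down (darker).
Need 5 1/3 stops brighter from the ISO: 640 → 800 → 1000 → 1250 → 1600 → 2000 → 2500 → 3200 → 4000 → 5000 → 6400 → 8000 → 10000 → 12800 → 16000 → 20000 → 25600.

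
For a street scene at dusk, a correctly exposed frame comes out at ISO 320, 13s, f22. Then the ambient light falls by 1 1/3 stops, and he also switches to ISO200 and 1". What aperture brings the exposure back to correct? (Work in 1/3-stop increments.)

f/3.2

Scene light: 1 1/3 stops darker.
ISO: 320 → 250 → 200 — 2/3 stop dropped (darker).
Shutter speed: 13 → 10 → 8 → 6 → 5 → 4 → 3.2 → 2.5 → 2 → 1.6 → 1.3 → 1 — 3 2/3 stops faster (darker).
Net so far: 5 2/3 stops darker. Aperture: f/22 → f/20 → f/18 → f/16 → f/14 → f/13 → f/11 → f/10 → f/9 → f/8 → f/7.1 → f/6.3 → f/5.6 → f/5 → f/4.5 → f/4 → f/3.5 → f/3.2.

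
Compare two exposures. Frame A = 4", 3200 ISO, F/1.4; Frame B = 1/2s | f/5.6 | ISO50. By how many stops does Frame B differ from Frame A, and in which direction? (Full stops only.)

13 stops darker

Aperture: f/1.4 → f/2 → f/2.8 → f/4 → f/5.6 — 4 stops smaller aperture (darker).
Shutter speed: 4 → 2 → 1 → 1/2 — 3 stops faster (darker).
ISO: 3200 → 1600 → 800 → 400 → 200 → 100 → 50 — 6 stops lower (darker).
Net: −4 −3 −6 = −13 stops.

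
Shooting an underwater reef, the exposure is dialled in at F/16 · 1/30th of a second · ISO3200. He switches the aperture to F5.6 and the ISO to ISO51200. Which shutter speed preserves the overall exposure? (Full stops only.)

Aperture: f/16 → f/11 → f/8 → f/5.6 — 3 stops wider (brighter).
ISO: 3200 → 6400 → 12800 → 25600 → 51200 — 4 stops higher (brighter).
Net change so far: 7 stops brighter. Offset with the shutter speed: 1/30 → 1/60 → 1/125 → 1/250 → 1/500 → 1/1000 → 1/2000 → 1/4000.

1/4000s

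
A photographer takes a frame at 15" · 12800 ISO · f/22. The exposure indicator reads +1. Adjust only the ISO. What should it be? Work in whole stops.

ISO 6400

Overexposed by 1 stop → need 1 stop darker.
ISO: 12800 → 6400.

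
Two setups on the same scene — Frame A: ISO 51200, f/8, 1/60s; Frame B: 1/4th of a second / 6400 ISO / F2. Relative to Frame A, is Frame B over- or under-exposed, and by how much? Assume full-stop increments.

5 stops brighter

Aperture: f/8 → f/5.6 → f/4 → f/2.8 → f/2 — 4 stops opened up (brighter).
Shutter speed: 1/60 → 1/30 → 1/15 → 1/8 → 1/4 — 4 stops longer (brighter).
ISO: 51200 → 25600 → 12800 → 6400 — 3 stops dropped (darker).
Net: +4 +4 −3 = +5 stops.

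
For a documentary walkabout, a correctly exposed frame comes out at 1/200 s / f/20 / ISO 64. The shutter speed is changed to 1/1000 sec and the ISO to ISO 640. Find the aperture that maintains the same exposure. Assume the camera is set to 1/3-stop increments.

Shutter speed: 1/200 → 1/250 → 1/320 → 1/400 → 1/500 → 1/640 → 1/800 → 1/1000 — 2 1/3 stops faster (darker).
ISO: 64 → 80 → 100 → 125 → 160 → 200 → 250 → 320 → 400 → 500 → 640 — 3 1/3 stops raised (brighter).
Net change so far: 1 stop brighter. Offset with the aperture: f/20 → f/22 → f/25 → f/29.

f/29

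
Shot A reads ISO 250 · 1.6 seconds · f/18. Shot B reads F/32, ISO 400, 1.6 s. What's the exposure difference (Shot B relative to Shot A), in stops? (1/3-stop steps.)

Aperture: f/18 → f/20 → f/22 → f/25 → f/29 → f/32 — 1 2/3 stops stopped down (darker).
Shutter speed: unchanged.
ISO: 250 → 320 → 400 — 2/3 stop raised (brighter).
Net: −1 2/3 +2/3 = −1 stop.

1 stop darker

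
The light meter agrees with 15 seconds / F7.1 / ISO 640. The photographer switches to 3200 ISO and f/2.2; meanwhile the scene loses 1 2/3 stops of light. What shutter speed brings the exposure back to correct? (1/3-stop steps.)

Scene light: 1 2/3 stops darker.
ISO: 640 → 800 → 1000 → 1250 → 1600 → 2000 → 2500 → 3200 — 2 1/3 stops raised (brighter).
Aperture: f/7.1 → f/6.3 → f/5.6 → f/5 → f/4.5 → f/4 → f/3.5 → f/3.2 → f/2.8 → f/2.5 → f/2.2 — 3 1/3 stops larger aperture (brighter).
Net so far: 4 stops brighter. Shutter speed: 15 → 13 → 10 → 8 → 6 → 5 → 4 → 3.2 → 2.5 → 2 → 1.6 → 1.3 → 1.

1 s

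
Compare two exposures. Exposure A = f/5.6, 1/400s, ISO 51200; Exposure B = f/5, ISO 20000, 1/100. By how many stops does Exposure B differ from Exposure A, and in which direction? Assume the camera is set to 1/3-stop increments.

1 stop brighter

Aperture: f/5.6 → f/5 — 1/3 stop larger aperture (brighter).
Shutter speed: 1/400 → 1/320 → 1/250 → 1/200 → 1/160 → 1/125 → 1/100 — 2 stops longer (brighter).
ISO: 51200 → 40000 → 32000 → 25600 → 20000 — 1 1/3 stops lower (darker).
Net: +1/3 +2 −1 1/3 = +1 stop.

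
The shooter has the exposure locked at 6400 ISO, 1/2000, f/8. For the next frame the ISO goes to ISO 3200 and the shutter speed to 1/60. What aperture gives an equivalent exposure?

f/32

ISO: 6400 → 3200 — 1 stop dropped (darker).
Shutter speed: 1/2000 → 1/1000 → 1/500 → 1/250 → 1/125 → 1/60 — 5 stops slower (brighter).
Net change so far: 4 stops brighter. Offset with the aperture: f/8 → f/11 → f/16 → f/22 → f/32.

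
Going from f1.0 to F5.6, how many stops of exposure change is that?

5 stops

f/1.0 → f/1.4 → f/2 → f/2.8 → f/4 → f/5.6 — count the steps: 5 stops.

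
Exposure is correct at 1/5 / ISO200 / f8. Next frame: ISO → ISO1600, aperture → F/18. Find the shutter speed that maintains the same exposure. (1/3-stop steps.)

ISO: 200 → 250 → 320 → 400 → 500 → 640 → 800 → 1000 → 1250 → 1600 — 3 stops raised (brighter).
Aperture: f/8 → f/9 → f/10 → f/11 → f/13 → f/14 → f/16 → f/18 — 2 1/3 stops stopped down (darker).
Net change so far: 2/3 stop brighter. Offset with the shutter speed: 1/5 → 1/6 → 1/8.

1/8s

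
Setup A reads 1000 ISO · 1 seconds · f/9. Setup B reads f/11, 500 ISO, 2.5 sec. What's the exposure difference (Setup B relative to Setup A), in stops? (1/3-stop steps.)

1/3 stop darker

Aperture: f/9 → f/10 → f/11 — 2/3 stop stopped down (darker).
Shutter speed: 1 → 1.3 → 1.6 → 2 → 2.5 — 1 1/3 stops longer (brighter).
ISO: 1000 → 800 → 640 → 500 — 1 stop lower (darker).
Net: −2/3 +1 1/3 −1 = −1/3 stops.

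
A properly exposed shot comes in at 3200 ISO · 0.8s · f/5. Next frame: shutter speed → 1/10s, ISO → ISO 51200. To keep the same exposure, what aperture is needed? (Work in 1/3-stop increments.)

Shutter speed: 0.8 → 0.6 → 0.5 → 0.4 → 0.3 → 1/4 → 1/5 → 1/6 → 1/8 → 1/10 — 3 stops shorter (darker).
ISO: 3200 → 4000 → 5000 → 6400 → 8000 → 10000 → 12800 → 16000 → 20000 → 25600 → 32000 → 40000 → 51200 — 4 stops higher (brighter).
Net change so far: 1 stop brighter. Offset with the aperture: f/5 → f/5.6 → f/6.3 → f/7.1.

f/7.1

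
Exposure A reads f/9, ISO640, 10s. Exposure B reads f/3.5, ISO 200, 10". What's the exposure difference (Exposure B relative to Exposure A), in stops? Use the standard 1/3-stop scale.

1 stop brighter

Aperture: f/9 → f/8 → f/7.1 → f/6.3 → f/5.6 → f/5 → f/4.5 → f/4 → f/3.5 — 2 2/3 stops larger aperture (brighter).
Shutter speed: unchanged.
ISO: 640 → 500 → 400 → 320 → 250 → 200 — 1 2/3 stops dropped (darker).
Net: +2 2/3 −1 2/3 = +1 stop.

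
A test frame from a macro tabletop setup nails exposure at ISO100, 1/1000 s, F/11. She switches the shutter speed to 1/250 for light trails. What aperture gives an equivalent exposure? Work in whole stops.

f/22

Shutter speed: 1/1000 → 1/500 → 1/250 — 2 stops longer (brighter).
Need 2 stops darker from the aperture: f/11 → f/16 → f/22.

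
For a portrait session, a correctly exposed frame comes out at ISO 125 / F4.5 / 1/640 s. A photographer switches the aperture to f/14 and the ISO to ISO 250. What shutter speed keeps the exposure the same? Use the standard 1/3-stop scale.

Aperture: f/4.5 → f/5 → f/5.6 → f/6.3 → f/7.1 → f/8 → f/9 → f/10 → f/11 → f/13 → f/14 — 3 1/3 stops smaller aperture (darker).
ISO: 125 → 160 → 200 → 250 — 1 stop higher (brighter).
Net change so far: 2 1/3 stops darker. Offset with the shutter speed: 1/640 → 1/500 → 1/400 → 1/320 → 1/250 → 1/200 → 1/160 → 1/125.

1/125s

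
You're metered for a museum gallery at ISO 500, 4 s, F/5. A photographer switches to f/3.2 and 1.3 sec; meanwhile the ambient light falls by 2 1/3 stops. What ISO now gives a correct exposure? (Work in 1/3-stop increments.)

ISO 3200

Scene light: 2 1/3 stops darker.
Aperture: f/5 → f/4.5 → f/4 → f/3.5 → f/3.2 — 1 1/3 stops larger aperture (brighter).
Shutter speed: 4 → 3.2 → 2.5 → 2 → 1.6 → 1.3 — 1 2/3 stops faster (darker).
Net so far: 2 2/3 stops darker. ISO: 500 → 640 → 800 → 1000 → 1250 → 1600 → 2000 → 2500 → 3200.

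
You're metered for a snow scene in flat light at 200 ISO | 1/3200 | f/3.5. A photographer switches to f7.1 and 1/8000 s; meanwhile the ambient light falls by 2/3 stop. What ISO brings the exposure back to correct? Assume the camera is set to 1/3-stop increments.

Scene light: 2/3 stop darker.
Aperture: f/3.5 → f/4 → f/4.5 → f/5 → f/5.6 → f/6.3 → f/7.1 — 2 stops narrower (darker).
Shutter speed: 1/3200 → 1/4000 → 1/5000 → 1/6400 → 1/8000 — 1 1/3 stops faster (darker).
Net so far: 4 stops darker. ISO: 200 → 250 → 320 → 400 → 500 → 640 → 800 → 1000 → 1250 → 1600 → 2000 → 2500 → 3200.

ISO 3200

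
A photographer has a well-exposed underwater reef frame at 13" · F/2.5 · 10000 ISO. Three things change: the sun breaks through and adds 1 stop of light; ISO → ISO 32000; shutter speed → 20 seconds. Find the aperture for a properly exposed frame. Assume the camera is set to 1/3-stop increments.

f/8

Scene light: 1 stop brighter.
ISO: 10000 → 12800 → 16000 → 20000 → 25600 → 32000 — 1 2/3 stops raised (brighter).
Shutter speed: 13 → 15 → 20 — 2/3 stop slower (brighter).
Net so far: 3 1/3 stops brighter. Aperture: f/2.5 → f/2.8 → f/3.2 → f/3.5 → f/4 → f/4.5 → f/5 → f/5.6 → f/6.3 → f/7.1 → f/8.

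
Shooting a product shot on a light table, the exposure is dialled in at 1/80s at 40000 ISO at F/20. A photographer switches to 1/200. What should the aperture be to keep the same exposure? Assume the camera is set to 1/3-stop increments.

f/13

Shutter speed: 1/80 → 1/100 → 1/125 → 1/160 → 1/200 — 1 1/3 stops faster (darker).
Need 1 1/3 stops brighter from the aperture: f/20 → f/18 → f/16 → f/14 → f/13.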